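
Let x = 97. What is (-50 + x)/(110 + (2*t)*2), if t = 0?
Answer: 47/110 ≈ 0.42727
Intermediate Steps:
(-50 + x)/(110 + (2*t)*2) = (-50 + 97)/(110 + (2*0)*2) = 47/(110 + 0*2) = 47/(110 + 0) = 47/110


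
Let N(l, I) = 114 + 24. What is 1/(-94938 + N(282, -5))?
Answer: -1/94800 ≈ -1.0549e-5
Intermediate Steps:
N(l, I) = 138
1/(-94938 + N(282, -5)) = 1/(-94938 + 138) = 1/(-94800) = -1/94800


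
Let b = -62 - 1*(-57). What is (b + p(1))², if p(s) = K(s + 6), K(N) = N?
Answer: 4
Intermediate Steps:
p(s) = 6 + s (p(s) = s + 6 = 6 + s)
b = -5 (b = -62 + 57 = -5)
(b + p(1))² = (-5 + (6 + 1))² = (-5 + 7)² = 2² = 4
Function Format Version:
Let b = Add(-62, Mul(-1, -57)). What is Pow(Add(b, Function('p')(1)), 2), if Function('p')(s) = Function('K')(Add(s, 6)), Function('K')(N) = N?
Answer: 4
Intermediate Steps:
Function('p')(s) = Add(6, s) (Function('p')(s) = Add(s, 6) = Add(6, s))
b = -5 (b = Add(-62, 57) = -5)
Pow(Add(b, Function('p')(1)), 2) = Pow(Add(-5, Add(6, 1)), 2) = Pow(Add(-5, 7), 2) = Pow(2, 2) = 4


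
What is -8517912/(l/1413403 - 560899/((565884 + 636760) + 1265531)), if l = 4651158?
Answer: -29714957047770391800/10687095567353 ≈ -2.7805e+6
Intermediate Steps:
-8517912/(l/1413403 - 560899/((565884 + 636760) + 1265531)) = -8517912/(4651158/1413403 - 560899/((565884 + 636760) + 1265531)) = -8517912/(4651158*(1/1413403) - 560899/(1202644 + 1265531)) = -8517912/(4651158/1413403 - 560899/2468175) = -8517912/10687095567353/3488525949525 = -8517912*3488525949525/10687095567353 = -29714957047770391800/10687095567353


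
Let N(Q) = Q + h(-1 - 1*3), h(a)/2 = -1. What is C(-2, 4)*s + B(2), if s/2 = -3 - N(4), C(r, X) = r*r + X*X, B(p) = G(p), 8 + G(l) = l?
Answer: -206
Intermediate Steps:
G(l) = -8 + l
B(p) = -8 + p
h(a) = -2 (h(a) = 2*(-1) = -2)
N(Q) = -2 + Q (N(Q) = Q - 2 = -2 + Q)
C(r, X) = X² + r² (C(r, X) = r² + X² = X² + r²)
s = -10 (s = 2*(-3 - (-2 + 4)) = 2*(-3 - 1*2) = 2*(-3 - 2) = 2*(-5) = -10)
C(-2, 4)*s + B(2) = (4² + (-2)²)*(-10) + (-8 + 2) = (16 + 4)*(-10) - 6 = 20*(-10) - 6 = -200 - 6 = -206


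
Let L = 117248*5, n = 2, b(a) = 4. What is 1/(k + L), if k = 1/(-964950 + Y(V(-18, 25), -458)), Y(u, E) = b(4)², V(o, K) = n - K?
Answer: 964934/565682908159 ≈ 1.7058e-6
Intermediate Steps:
V(o, K) = 2 - K
L = 586240
Y(u, E) = 16 (Y(u, E) = 4² = 16)
k = -1/964934 (k = 1/(-964950 + 16) = 1/(-964934) = -1/964934 ≈ -1.0363e-6)
1/(k + L) = 1/(-1/964934 + 586240) = 1/(565682908159/964934) = 964934/565682908159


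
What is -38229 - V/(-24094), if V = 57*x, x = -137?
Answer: -921097335/24094 ≈ -38229.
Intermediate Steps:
V = -7809 (V = 57*(-137) = -7809)
-38229 - V/(-24094) = -38229 - (-7809)/(-24094) = -38229 - (-7809)*(-1)/24094 = -38229 - 1*7809/24094 = -38229 - 7809/24094 = -921097335/24094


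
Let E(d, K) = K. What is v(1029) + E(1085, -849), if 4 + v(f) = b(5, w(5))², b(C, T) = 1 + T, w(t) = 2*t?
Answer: -732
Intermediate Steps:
v(f) = 117 (v(f) = -4 + (1 + 2*5)² = -4 + (1 + 10)² = -4 + 11² = -4 + 121 = 117)
v(1029) + E(1085, -849) = 117 - 849 = -732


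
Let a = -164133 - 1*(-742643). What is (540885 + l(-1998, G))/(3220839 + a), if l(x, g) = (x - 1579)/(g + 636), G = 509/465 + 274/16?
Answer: 188048127915/1320923466179 ≈ 0.14236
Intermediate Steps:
a = 578510 (a = -164133 + 742643 = 578510)
G = 67777/3720 (G = 509*(1/465) + 274*(1/16) = 509/465 + 137/8 = 67777/3720 ≈ 18.220)
l(x, g) = (-1579 + x)/(636 + g)
(540885 + l(-1998, G))/(3220839 + a) = (540885 + (-1579 - 1998)/(636 + 67777/3720))/(3220839 + 578510) = (540885 - 3577/(2433697/3720))/3799349 = (540885 + (3720/2433697)*(-3577))*(1/3799349) = (540885 - 1900920/347671)*(1/3799349) = (188048127915/347671)*(1/3799349) = 188048127915/1320923466179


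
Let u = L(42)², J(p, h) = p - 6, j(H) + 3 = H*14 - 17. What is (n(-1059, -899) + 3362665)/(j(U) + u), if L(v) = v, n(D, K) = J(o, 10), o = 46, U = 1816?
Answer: 3362705/27168 ≈ 123.77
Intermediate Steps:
j(H) = -20 + 14*H (j(H) = -3 + (H*14 - 17) = -3 + (14*H - 17) = -3 + (-17 + 14*H) = -20 + 14*H)
J(p, h) = -6 + p
n(D, K) = 40 (n(D, K) = -6 + 46 = 40)
u = 1764 (u = 42² = 1764)
(n(-1059, -899) + 3362665)/(j(U) + u) = (40 + 3362665)/((-20 + 14*1816) + 1764) = 3362705/((-20 + 25424) + 1764) = 3362705/(25404 + 1764) = 3362705/27168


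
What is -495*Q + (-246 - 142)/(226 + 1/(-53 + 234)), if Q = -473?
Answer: 9577690217/40907 ≈ 2.3413e+5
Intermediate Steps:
-495*Q + (-246 - 142)/(226 + 1/(-53 + 234)) = -495*(-473) + (-246 - 142)/(226 + 1/(-53 + 234)) = 234135 - 388/(226 + 1/181) = 234135 - 388/40907/181 = 234135 - 388*181/40907 = 234135 - 70228/40907 = 9577690217/40907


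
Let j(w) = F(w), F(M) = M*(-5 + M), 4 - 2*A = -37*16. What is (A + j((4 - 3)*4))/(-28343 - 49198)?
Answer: -98/25847 ≈ -0.0037915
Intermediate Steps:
A = 298 (A = 2 - (-37)*16/2 = 2 - 1/2*(-592) = 2 + 296 = 298)
j(w) = w*(-5 + w)
(A + j((4 - 3)*4))/(-28343 - 49198) = (298 + ((4 - 3)*4)*(-5 + (4 - 3)*4))/(-28343 - 49198) = (298 + (1*4)*(-5 + 1*4))/(-77541) = (298 + 4*(-5 + 4))*(-1/77541) = (298 + 4*(-1))*(-1/77541) = (298 - 4)*(-1/77541) = 294*(-1/77541) = -98/25847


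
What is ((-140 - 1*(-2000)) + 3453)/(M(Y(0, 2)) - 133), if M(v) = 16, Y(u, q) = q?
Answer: -1771/39 ≈ -45.410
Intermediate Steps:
((-140 - 1*(-2000)) + 3453)/(M(Y(0, 2)) - 133) = ((-140 - 1*(-2000)) + 3453)/(16 - 133) = ((-140 + 2000) + 3453)/(-117) = (1860 + 3453)*(-1/117) = 5313*(-1/117) = -1771/39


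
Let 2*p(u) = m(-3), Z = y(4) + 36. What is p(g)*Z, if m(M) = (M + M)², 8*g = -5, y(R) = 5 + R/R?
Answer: 756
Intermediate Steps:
y(R) = 6 (y(R) = 5 + 1 = 6)
g = -5/8 (g = (⅛)*(-5) = -5/8 ≈ -0.62500)
Z = 42 (Z = 6 + 36 = 42)
m(M) = 4*M² (m(M) = (2*M)² = 4*M²)
p(u) = 18 (p(u) = (4*(-3)²)/2 = (4*9)/2 = (½)*36 = 18)
p(g)*Z = 18*42 = 756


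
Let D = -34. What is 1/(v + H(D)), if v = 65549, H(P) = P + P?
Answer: 1/65481 ≈ 1.5272e-5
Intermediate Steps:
H(P) = 2*P
1/(v + H(D)) = 1/(65549 + 2*(-34)) = 1/(65549 - 68) = 1/65481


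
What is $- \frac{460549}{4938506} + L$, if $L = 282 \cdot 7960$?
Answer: $\frac{11085562727771}{4938506} \approx 2.2447 \cdot 10^{6}$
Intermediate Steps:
$L = 2244720$
$- \frac{460549}{4938506} + L = - \frac{460549}{4938506} + 2244720 = \frac{11085562727771}{4938506}$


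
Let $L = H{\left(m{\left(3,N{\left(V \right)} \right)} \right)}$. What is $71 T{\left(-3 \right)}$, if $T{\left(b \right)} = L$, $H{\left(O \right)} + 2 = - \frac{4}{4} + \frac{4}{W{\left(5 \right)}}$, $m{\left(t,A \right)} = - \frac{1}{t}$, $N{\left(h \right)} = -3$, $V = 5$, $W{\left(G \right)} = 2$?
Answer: $-71$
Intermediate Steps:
$H{\left(O \right)} = -1$ ($H{\left(O \right)} = -2 + \left(- \frac{4}{4} + \frac{4}{2}\right) = -2 + \left(\left(-4\right) \frac{1}{4} + 4 \cdot \frac{1}{2}\right) = -2 + \left(-1 + 2\right) = -2 + 1 = -1$)
$L = -1$
$T{\left(b \right)} = -1$
$71 T{\left(-3 \right)} = 71 \left(-1\right) = -71$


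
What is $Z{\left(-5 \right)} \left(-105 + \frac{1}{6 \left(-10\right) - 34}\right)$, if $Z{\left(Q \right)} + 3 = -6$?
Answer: $\frac{88839}{94} \approx 945.1$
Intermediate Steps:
$Z{\left(Q \right)} = -9$ ($Z{\left(Q \right)} = -3 - 6 = -9$)
$Z{\left(-5 \right)} \left(-105 + \frac{1}{6 \left(-10\right) - 34}\right) = - 9 \left(-105 + \frac{1}{6 \left(-10\right) - 34}\right) = - 9 \left(-105 + \frac{1}{-60 - 34}\right) = - 9 \left(-105 + \frac{1}{-94}\right) = - 9 \left(-105 - \frac{1}{94}\right) = \left(-9\right) \left(- \frac{9871}{94}\right) = \frac{88839}{94}$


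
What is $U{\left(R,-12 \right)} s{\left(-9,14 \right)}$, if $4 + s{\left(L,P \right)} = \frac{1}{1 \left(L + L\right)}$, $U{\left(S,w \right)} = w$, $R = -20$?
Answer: $\frac{146}{3} \approx 48.667$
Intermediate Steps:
$s{\left(L,P \right)} = -4 + \frac{1}{2 L}$ ($s{\left(L,P \right)} = -4 + \frac{1}{1 \left(L + L\right)} = -4 + \frac{1}{1 \cdot 2 L} = -4 + \frac{1}{2 L}$)
$U{\left(R,-12 \right)} s{\left(-9,14 \right)} = - 12 \left(-4 + \frac{1}{2 \left(-9\right)}\right) = - 12 \left(-4 + \frac{1}{2} \left(- \frac{1}{9}\right)\right) = - 12 \left(-4 - \frac{1}{18}\right) = \left(-12\right) \left(- \frac{73}{18}\right) = \frac{146}{3}$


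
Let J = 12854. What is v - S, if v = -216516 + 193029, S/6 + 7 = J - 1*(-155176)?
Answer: -1031625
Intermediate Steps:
S = 1008138 (S = -42 + 6*(12854 - 1*(-155176)) = -42 + 6*(12854 + 155176) = -42 + 6*168030 = -42 + 1008180 = 1008138)
v = -23487
v - S = -23487 - 1*1008138 = -23487 - 1008138 = -1031625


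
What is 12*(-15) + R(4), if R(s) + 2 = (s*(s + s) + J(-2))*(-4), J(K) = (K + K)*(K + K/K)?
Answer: -326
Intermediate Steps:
J(K) = 2*K*(1 + K) (J(K) = (2*K)*(K + 1) = (2*K)*(1 + K) = 2*K*(1 + K))
R(s) = -18 - 8*s² (R(s) = -2 + (s*(s + s) + 2*(-2)*(1 - 2))*(-4) = -2 + (s*(2*s) + 2*(-2)*(-1))*(-4) = -2 + (2*s² + 4)*(-4) = -2 + (4 + 2*s²)*(-4) = -2 + (-16 - 8*s²) = -18 - 8*s²)
12*(-15) + R(4) = 12*(-15) + (-18 - 8*4²) = -180 + (-18 - 8*16) = -180 + (-18 - 128) = -180 - 146 = -326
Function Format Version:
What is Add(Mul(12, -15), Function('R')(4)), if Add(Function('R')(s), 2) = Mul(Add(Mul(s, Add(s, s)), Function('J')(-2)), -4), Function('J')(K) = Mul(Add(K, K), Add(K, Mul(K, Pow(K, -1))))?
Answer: -326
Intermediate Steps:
Function('J')(K) = Mul(2, K, Add(1, K)) (Function('J')(K) = Mul(Mul(2, K), Add(K, 1)) = Mul(Mul(2, K), Add(1, K)) = Mul(2, K, Add(1, K)))
Function('R')(s) = Add(-18, Mul(-8, Pow(s, 2))) (Function('R')(s) = Add(-2, Mul(Add(Mul(s, Add(s, s)), Mul(2, -2, Add(1, -2))), -4)) = Add(-2, Mul(Add(Mul(s, Mul(2, s)), Mul(2, -2, -1)), -4)) = Add(-2, Mul(Add(Mul(2, Pow(s, 2)), 4), -4)) = Add(-2, Mul(Add(4, Mul(2, Pow(s, 2))), -4)) = Add(-2, Add(-16, Mul(-8, Pow(s, 2)))) = Add(-18, Mul(-8, Pow(s, 2))))
Add(Mul(12, -15), Function('R')(4)) = Add(Mul(12, -15), Add(-18, Mul(-8, Pow(4, 2)))) = Add(-180, Add(-18, Mul(-8, 16))) = Add(-180, Add(-18, -128)) = Add(-180, -146) = -326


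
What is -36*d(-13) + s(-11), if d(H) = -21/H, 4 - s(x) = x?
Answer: -561/13 ≈ -43.154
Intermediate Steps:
s(x) = 4 - x
-36*d(-13) + s(-11) = -(-756)/(-13) + (4 - 1*(-11)) = -(-756)*(-1)/13 + (4 + 11) = -36*21/13 + 15 = -756/13 + 15 = -561/13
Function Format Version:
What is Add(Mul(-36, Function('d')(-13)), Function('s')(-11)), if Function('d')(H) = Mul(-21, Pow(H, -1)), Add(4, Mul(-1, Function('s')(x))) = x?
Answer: Rational(-561, 13) ≈ -43.154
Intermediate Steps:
Function('s')(x) = Add(4, Mul(-1, x))
Add(Mul(-36, Function('d')(-13)), Function('s')(-11)) = Add(Mul(-36, Mul(-21, Pow(-13, -1))), Add(4, Mul(-1, -11))) = Add(Mul(-36, Mul(-21, Rational(-1, 13))), Add(4, 11)) = Add(Mul(-36, Rational(21, 13)), 15) = Add(Rational(-756, 13), 15) = Rational(-561, 13)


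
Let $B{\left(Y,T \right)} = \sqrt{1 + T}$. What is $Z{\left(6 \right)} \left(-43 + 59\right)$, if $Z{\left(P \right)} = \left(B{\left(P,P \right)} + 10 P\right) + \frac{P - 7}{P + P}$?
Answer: $\frac{2876}{3} + 16 \sqrt{7} \approx 1001.0$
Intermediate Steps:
$Z{\left(P \right)} = \sqrt{1 + P} + 10 P + \frac{-7 + P}{2 P}$ ($Z{\left(P \right)} = \left(\sqrt{1 + P} + 10 P\right) + \frac{P - 7}{P + P} = \left(\sqrt{1 + P} + 10 P\right) + \frac{-7 + P}{2 P} = \sqrt{1 + P} + 10 P + \frac{-7 + P}{2 P}$)
$Z{\left(6 \right)} \left(-43 + 59\right) = \left(\frac{1}{2} + \sqrt{1 + 6} + 10 \cdot 6 - \frac{7}{2 \cdot 6}\right) \left(-43 + 59\right) = \left(\frac{1}{2} + \sqrt{7} + 60 - \frac{7}{12}\right) 16 = \left(\frac{719}{12} + \sqrt{7}\right) 16 = \frac{2876}{3} + 16 \sqrt{7}$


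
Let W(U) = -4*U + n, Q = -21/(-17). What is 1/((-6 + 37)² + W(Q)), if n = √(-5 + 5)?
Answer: 17/16253 ≈ 0.0010460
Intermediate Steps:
Q = 21/17 (Q = -21*(-1/17) = 21/17 ≈ 1.2353)
n = 0 (n = √0 = 0)
W(U) = -4*U (W(U) = -4*U + 0 = -4*U)
1/((-6 + 37)² + W(Q)) = 1/((-6 + 37)² - 4*21/17) = 1/(31² - 84/17) = 1/(961 - 84/17) = 1/(16253/17) = 17/16253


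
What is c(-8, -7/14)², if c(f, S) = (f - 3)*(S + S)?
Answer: 121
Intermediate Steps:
c(f, S) = 2*S*(-3 + f) (c(f, S) = (-3 + f)*(2*S) = 2*S*(-3 + f))
c(-8, -7/14)² = (2*(-7/14)*(-3 - 8))² = (2*(-7*1/14)*(-11))² = (2*(-½)*(-11))² = 11² = 121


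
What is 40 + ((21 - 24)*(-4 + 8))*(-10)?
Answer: 160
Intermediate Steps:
40 + ((21 - 24)*(-4 + 8))*(-10) = 40 - 3*4*(-10) = 40 - 12*(-10) = 40 + 120 = 160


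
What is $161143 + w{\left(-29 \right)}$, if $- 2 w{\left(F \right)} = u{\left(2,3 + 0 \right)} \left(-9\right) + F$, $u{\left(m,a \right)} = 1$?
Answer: $161162$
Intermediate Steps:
$w{\left(F \right)} = \frac{9}{2} - \frac{F}{2}$ ($w{\left(F \right)} = - \frac{1 \left(-9\right) + F}{2} = - \frac{-9 + F}{2} = \frac{9}{2} - \frac{F}{2}$)
$161143 + w{\left(-29 \right)} = 161143 + \left(\frac{9}{2} - - \frac{29}{2}\right) = 161143 + \left(\frac{9}{2} + \frac{29}{2}\right) = 161143 + 19 = 161162$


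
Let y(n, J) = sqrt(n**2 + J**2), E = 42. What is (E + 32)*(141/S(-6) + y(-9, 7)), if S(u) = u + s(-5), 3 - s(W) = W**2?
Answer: -5217/14 + 74*sqrt(130) ≈ 471.09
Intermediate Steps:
y(n, J) = sqrt(J**2 + n**2)
s(W) = 3 - W**2
S(u) = -22 + u (S(u) = u + (3 - 1*(-5)**2) = u + (3 - 1*25) = u + (3 - 25) = u - 22 = -22 + u)
(E + 32)*(141/S(-6) + y(-9, 7)) = (42 + 32)*(141/(-22 - 6) + sqrt(7**2 + (-9)**2)) = 74*(141/(-28) + sqrt(49 + 81)) = 74*(141*(-1/28) + sqrt(130)) = 74*(-141/28 + sqrt(130)) = -5217/14 + 74*sqrt(130)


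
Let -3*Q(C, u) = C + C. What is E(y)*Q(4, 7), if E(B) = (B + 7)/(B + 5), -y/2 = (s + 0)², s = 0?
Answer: -56/15 ≈ -3.7333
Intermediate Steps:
Q(C, u) = -2*C/3 (Q(C, u) = -(C + C)/3 = -2*C/3)
y = 0 (y = -2*(0 + 0)² = -2*0² = -2*0 = 0)
E(B) = (7 + B)/(5 + B)
E(y)*Q(4, 7) = ((7 + 0)/(5 + 0))*(-⅔*4) = (7/5)*(-8/3) = -56/15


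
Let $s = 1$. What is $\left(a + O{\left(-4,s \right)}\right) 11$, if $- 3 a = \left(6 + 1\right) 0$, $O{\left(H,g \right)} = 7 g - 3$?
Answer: $44$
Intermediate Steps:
$O{\left(H,g \right)} = -3 + 7 g$
$a = 0$ ($a = - \frac{\left(6 + 1\right) 0}{3} = - \frac{7 \cdot 0}{3} = \left(- \frac{1}{3}\right) 0 = 0$)
$\left(a + O{\left(-4,s \right)}\right) 11 = \left(0 + \left(-3 + 7 \cdot 1\right)\right) 11 = \left(0 + \left(-3 + 7\right)\right) 11 = \left(0 + 4\right) 11 = 4 \cdot 11 = 44$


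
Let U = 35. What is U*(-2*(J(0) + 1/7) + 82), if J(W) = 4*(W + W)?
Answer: 2860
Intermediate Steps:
J(W) = 8*W (J(W) = 4*(2*W) = 8*W)
U*(-2*(J(0) + 1/7) + 82) = 35*(-2*(8*0 + 1/7) + 82) = 35*(-2*(0 + ⅐) + 82) = 35*(-2*⅐ + 82) = 35*(-2/7 + 82) = 35*(572/7) = 2860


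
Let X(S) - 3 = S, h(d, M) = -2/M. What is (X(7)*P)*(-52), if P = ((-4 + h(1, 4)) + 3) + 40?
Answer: -20020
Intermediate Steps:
X(S) = 3 + S
P = 77/2 (P = ((-4 - 2/4) + 3) + 40 = ((-4 - 2*¼) + 3) + 40 = ((-4 - ½) + 3) + 40 = (-9/2 + 3) + 40 = -3/2 + 40 = 77/2 ≈ 38.500)
(X(7)*P)*(-52) = ((3 + 7)*(77/2))*(-52) = (10*(77/2))*(-52) = 385*(-52) = -20020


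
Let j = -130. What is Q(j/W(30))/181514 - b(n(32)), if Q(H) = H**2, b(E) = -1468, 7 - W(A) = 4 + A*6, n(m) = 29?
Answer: 4174002654254/2843326053 ≈ 1468.0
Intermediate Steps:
W(A) = 3 - 6*A (W(A) = 7 - (4 + A*6) = 7 - (4 + 6*A) = 7 + (-4 - 6*A) = 3 - 6*A)
Q(j/W(30))/181514 - b(n(32)) = (-130/(3 - 6*30))**2/181514 - 1*(-1468) = (-130/(3 - 180))**2*(1/181514) + 1468 = (-130/(-177))**2*(1/181514) + 1468 = (-130*(-1/177))**2*(1/181514) + 1468 = (130/177)**2*(1/181514) + 1468 = (16900/31329)*(1/181514) + 1468 = 8450/2843326053 + 1468 = 4174002654254/2843326053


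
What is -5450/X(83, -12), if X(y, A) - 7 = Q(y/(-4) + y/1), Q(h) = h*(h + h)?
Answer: -43600/62057 ≈ -0.70258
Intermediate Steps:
Q(h) = 2*h² (Q(h) = h*(2*h) = 2*h²)
X(y, A) = 7 + 9*y²/8 (X(y, A) = 7 + 2*(y/(-4) + y/1)² = 7 + 2*(y*(-¼) + y*1)² = 7 + 2*(-y/4 + y)² = 7 + 2*(3*y/4)² = 7 + 2*(9*y²/16) = 7 + 9*y²/8)
-5450/X(83, -12) = -5450/(7 + (9/8)*83²) = -5450/(7 + (9/8)*6889) = -5450/(7 + 62001/8) = -5450/62057/8 = -5450*8/62057 = -43600/62057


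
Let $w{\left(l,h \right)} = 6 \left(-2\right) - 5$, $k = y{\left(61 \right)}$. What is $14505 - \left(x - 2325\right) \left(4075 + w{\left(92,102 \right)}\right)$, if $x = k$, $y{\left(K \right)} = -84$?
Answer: $9790227$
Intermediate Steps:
$k = -84$
$w{\left(l,h \right)} = -17$ ($w{\left(l,h \right)} = -12 - 5 = -17$)
$x = -84$
$14505 - \left(x - 2325\right) \left(4075 + w{\left(92,102 \right)}\right) = 14505 - \left(-84 - 2325\right) \left(4075 - 17\right) = 14505 - \left(-2409\right) 4058 = 14505 - -9775722 = 14505 + 9775722 = 9790227$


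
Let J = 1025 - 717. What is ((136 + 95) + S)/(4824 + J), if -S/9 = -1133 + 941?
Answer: 1959/5132 ≈ 0.38172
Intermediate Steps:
J = 308
S = 1728 (S = -9*(-1133 + 941) = -9*(-192) = 1728)
((136 + 95) + S)/(4824 + J) = ((136 + 95) + 1728)/(4824 + 308) = (231 + 1728)/5132 = 1959*(1/5132) = 1959/5132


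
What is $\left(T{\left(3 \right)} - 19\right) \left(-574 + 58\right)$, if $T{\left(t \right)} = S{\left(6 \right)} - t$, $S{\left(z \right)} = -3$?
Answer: $12900$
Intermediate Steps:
$T{\left(t \right)} = -3 - t$
$\left(T{\left(3 \right)} - 19\right) \left(-574 + 58\right) = \left(\left(-3 - 3\right) - 19\right) \left(-574 + 58\right) = \left(\left(-3 - 3\right) - 19\right) \left(-516\right) = \left(-6 - 19\right) \left(-516\right) = \left(-25\right) \left(-516\right) = 12900$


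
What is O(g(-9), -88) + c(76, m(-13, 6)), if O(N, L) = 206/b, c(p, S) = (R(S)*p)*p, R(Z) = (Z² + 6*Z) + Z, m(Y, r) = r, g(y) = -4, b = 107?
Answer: 48206702/107 ≈ 4.5053e+5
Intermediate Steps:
R(Z) = Z² + 7*Z
c(p, S) = S*p²*(7 + S) (c(p, S) = ((S*(7 + S))*p)*p = (S*p*(7 + S))*p = S*p²*(7 + S))
O(N, L) = 206/107
O(g(-9), -88) + c(76, m(-13, 6)) = 206/107 + 6*76²*(7 + 6) = 206/107 + 6*5776*13 = 206/107 + 450528 = 48206702/107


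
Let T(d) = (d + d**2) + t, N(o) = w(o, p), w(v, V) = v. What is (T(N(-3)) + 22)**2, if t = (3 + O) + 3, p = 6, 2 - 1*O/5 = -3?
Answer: 3481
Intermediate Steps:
O = 25 (O = 10 - 5*(-3) = 10 + 15 = 25)
N(o) = o
t = 31 (t = (3 + 25) + 3 = 28 + 3 = 31)
T(d) = 31 + d + d**2 (T(d) = (d + d**2) + 31 = 31 + d + d**2)
(T(N(-3)) + 22)**2 = ((31 - 3 + (-3)**2) + 22)**2 = ((31 - 3 + 9) + 22)**2 = (37 + 22)**2 = 59**2 = 3481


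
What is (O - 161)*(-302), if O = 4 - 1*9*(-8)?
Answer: 25670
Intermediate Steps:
O = 76 (O = 4 - 9*(-8) = 4 + 72 = 76)
(O - 161)*(-302) = (76 - 161)*(-302) = -85*(-302) = 25670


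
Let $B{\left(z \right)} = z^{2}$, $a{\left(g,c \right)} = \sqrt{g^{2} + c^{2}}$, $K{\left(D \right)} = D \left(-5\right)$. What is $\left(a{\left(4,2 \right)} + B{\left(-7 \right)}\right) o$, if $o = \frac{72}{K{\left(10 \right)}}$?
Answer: $- \frac{1764}{25} - \frac{72 \sqrt{5}}{25} \approx -77.0$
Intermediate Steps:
$K{\left(D \right)} = - 5 D$
$a{\left(g,c \right)} = \sqrt{c^{2} + g^{2}}$
$o = - \frac{36}{25}$ ($o = \frac{72}{\left(-5\right) 10} = \frac{72}{-50} = 72 \left(- \frac{1}{50}\right) = - \frac{36}{25} \approx -1.44$)
$\left(a{\left(4,2 \right)} + B{\left(-7 \right)}\right) o = \left(\sqrt{2^{2} + 4^{2}} + \left(-7\right)^{2}\right) \left(- \frac{36}{25}\right) = \left(\sqrt{4 + 16} + 49\right) \left(- \frac{36}{25}\right) = \left(\sqrt{20} + 49\right) \left(- \frac{36}{25}\right) = \left(2 \sqrt{5} + 49\right) \left(- \frac{36}{25}\right) = \left(49 + 2 \sqrt{5}\right) \left(- \frac{36}{25}\right) = - \frac{1764}{25} - \frac{72 \sqrt{5}}{25}$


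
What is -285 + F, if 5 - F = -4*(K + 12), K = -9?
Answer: -268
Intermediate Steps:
F = 17 (F = 5 - (-4)*(-9 + 12) = 5 - (-4)*3 = 5 - 1*(-12) = 5 + 12 = 17)
-285 + F = -285 + 17 = -268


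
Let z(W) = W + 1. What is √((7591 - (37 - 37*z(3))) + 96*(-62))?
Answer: 5*√70 ≈ 41.833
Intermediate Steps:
z(W) = 1 + W
√((7591 - (37 - 37*z(3))) + 96*(-62)) = √((7591 - (37 - 37*(1 + 3))) + 96*(-62)) = √((7591 - (37 - 37*4)) - 5952) = √((7591 - (37 - 148)) - 5952) = √((7591 - 1*(-111)) - 5952) = √((7591 + 111) - 5952) = √(7702 - 5952) = √1750 = 5*√70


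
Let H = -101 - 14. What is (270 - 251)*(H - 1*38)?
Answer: -2907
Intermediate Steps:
H = -115
(270 - 251)*(H - 1*38) = (270 - 251)*(-115 - 1*38) = 19*(-115 - 38) = 19*(-153) = -2907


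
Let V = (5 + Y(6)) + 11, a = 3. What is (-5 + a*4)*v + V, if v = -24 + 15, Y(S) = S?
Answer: -41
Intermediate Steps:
v = -9
V = 22 (V = (5 + 6) + 11 = 11 + 11 = 22)
(-5 + a*4)*v + V = (-5 + 3*4)*(-9) + 22 = (-5 + 12)*(-9) + 22 = 7*(-9) + 22 = -63 + 22 = -41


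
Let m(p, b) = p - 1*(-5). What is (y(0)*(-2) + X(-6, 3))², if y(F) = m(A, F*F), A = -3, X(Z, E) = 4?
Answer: 0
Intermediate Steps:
m(p, b) = 5 + p (m(p, b) = p + 5 = 5 + p)
y(F) = 2 (y(F) = 5 - 3 = 2)
(y(0)*(-2) + X(-6, 3))² = (2*(-2) + 4)² = (-4 + 4)² = 0² = 0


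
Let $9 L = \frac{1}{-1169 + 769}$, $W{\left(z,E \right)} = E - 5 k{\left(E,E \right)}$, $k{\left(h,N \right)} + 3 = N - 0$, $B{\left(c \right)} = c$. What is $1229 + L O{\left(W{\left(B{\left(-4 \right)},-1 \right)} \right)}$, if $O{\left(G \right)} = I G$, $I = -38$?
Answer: $\frac{2212561}{1800} \approx 1229.2$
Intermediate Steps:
$k{\left(h,N \right)} = -3 + N$ ($k{\left(h,N \right)} = -3 + \left(N - 0\right) = -3 + \left(N + 0\right) = -3 + N$)
$W{\left(z,E \right)} = 15 - 4 E$ ($W{\left(z,E \right)} = E - 5 \left(-3 + E\right) = E - \left(-15 + 5 E\right) = 15 - 4 E$)
$L = - \frac{1}{3600}$ ($L = \frac{1}{9 \left(-1169 + 769\right)} = \frac{1}{9 \left(-400\right)} = \frac{1}{9} \left(- \frac{1}{400}\right) = - \frac{1}{3600} \approx -0.00027778$)
$O{\left(G \right)} = - 38 G$
$1229 + L O{\left(W{\left(B{\left(-4 \right)},-1 \right)} \right)} = 1229 - \frac{\left(-38\right) \left(15 - -4\right)}{3600} = 1229 - \frac{\left(-38\right) \left(15 + 4\right)}{3600} = 1229 - \frac{\left(-38\right) 19}{3600} = 1229 - - \frac{361}{1800} = 1229 + \frac{361}{1800} = \frac{2212561}{1800}$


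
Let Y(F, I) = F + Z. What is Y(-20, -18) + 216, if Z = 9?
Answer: 205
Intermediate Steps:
Y(F, I) = 9 + F (Y(F, I) = F + 9 = 9 + F)
Y(-20, -18) + 216 = (9 - 20) + 216 = -11 + 216 = 205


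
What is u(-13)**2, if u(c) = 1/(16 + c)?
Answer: 1/9 ≈ 0.11111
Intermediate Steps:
u(-13)**2 = (1/(16 - 13))**2 = (1/3)**2 = 1/9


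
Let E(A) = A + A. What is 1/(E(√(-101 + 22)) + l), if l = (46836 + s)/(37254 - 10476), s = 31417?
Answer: 2095458834/232714897753 - 1434122568*I*√79/232714897753 ≈ 0.0090044 - 0.054774*I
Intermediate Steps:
E(A) = 2*A
l = 78253/26778 (l = (46836 + 31417)/(37254 - 10476) = 78253/26778 ≈ 2.9223)
1/(E(√(-101 + 22)) + l) = 1/(2*√(-101 + 22) + 78253/26778) = 1/(2*√(-79) + 78253/26778) = 1/(2*(I*√79) + 78253/26778) = 1/(2*I*√79 + 78253/26778) = 1/(78253/26778 + 2*I*√79)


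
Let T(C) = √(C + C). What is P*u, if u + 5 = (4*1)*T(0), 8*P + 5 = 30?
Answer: -125/8 ≈ -15.625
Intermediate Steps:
T(C) = √2*√C (T(C) = √(2*C) = √2*√C)
P = 25/8 (P = -5/8 + (⅛)*30 = -5/8 + 15/4 = 25/8 ≈ 3.1250)
u = -5 (u = -5 + (4*1)*(√2*√0) = -5 + 4*(√2*0) = -5 + 4*0 = -5 + 0 = -5)
P*u = (25/8)*(-5) = -125/8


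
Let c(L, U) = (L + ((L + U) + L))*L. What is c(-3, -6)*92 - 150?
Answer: 3990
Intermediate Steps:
c(L, U) = L*(U + 3*L) (c(L, U) = (L + (U + 2*L))*L = (U + 3*L)*L = L*(U + 3*L))
c(-3, -6)*92 - 150 = -3*(-6 + 3*(-3))*92 - 150 = -3*(-6 - 9)*92 - 150 = -3*(-15)*92 - 150 = 45*92 - 150 = 4140 - 150 = 3990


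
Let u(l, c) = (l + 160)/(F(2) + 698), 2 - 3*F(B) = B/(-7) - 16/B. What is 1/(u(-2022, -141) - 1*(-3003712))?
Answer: 2455/7374106443 ≈ 3.3292e-7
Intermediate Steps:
F(B) = 2/3 + B/21 + 16/(3*B) (F(B) = 2/3 - (B/(-7) - 16/B)/3 = 2/3 - (B*(-1/7) - 16/B)/3 = 2/3 - (-B/7 - 16/B)/3 = 2/3 - (-16/B - B/7)/3 = 2/3 + (B/21 + 16/(3*B)) = 2/3 + B/21 + 16/(3*B))
u(l, c) = 112/491 + 7*l/4910 (u(l, c) = (l + 160)/((1/21)*(112 + 2*(14 + 2))/2 + 698) = (160 + l)/((1/21)*(1/2)*(112 + 2*16) + 698) = (160 + l)/((1/21)*(1/2)*(112 + 32) + 698) = (160 + l)/((1/21)*(1/2)*144 + 698) = (160 + l)/(24/7 + 698) = (160 + l)/(4910/7) = (160 + l)*(7/4910) = 112/491 + 7*l/4910)
1/(u(-2022, -141) - 1*(-3003712)) = 1/((112/491 + (7/4910)*(-2022)) - 1*(-3003712)) = 1/((112/491 - 7077/2455) + 3003712) = 1/(-6517/2455 + 3003712) = 1/(7374106443/2455) = 2455/7374106443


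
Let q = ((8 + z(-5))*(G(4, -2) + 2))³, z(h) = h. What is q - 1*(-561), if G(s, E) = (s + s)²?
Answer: 7762953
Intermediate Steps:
G(s, E) = 4*s² (G(s, E) = (2*s)² = 4*s²)
q = 7762392 (q = ((8 - 5)*(4*4² + 2))³ = (3*(4*16 + 2))³ = (3*(64 + 2))³ = (3*66)³ = 198³ = 7762392)
q - 1*(-561) = 7762392 - 1*(-561) = 7762392 + 561 = 7762953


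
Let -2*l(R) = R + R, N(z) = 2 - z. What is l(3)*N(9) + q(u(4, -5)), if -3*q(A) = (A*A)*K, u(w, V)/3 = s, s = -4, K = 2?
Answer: -75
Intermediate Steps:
u(w, V) = -12 (u(w, V) = 3*(-4) = -12)
l(R) = -R (l(R) = -(R + R)/2 = -R)
q(A) = -2*A**2/3 (q(A) = -A*A*2/3 = -A**2*2/3 = -2*A**2/3)
l(3)*N(9) + q(u(4, -5)) = (-1*3)*(2 - 1*9) - 2/3*(-12)**2 = -3*(2 - 9) - 2/3*144 = -3*(-7) - 96 = 21 - 96 = -75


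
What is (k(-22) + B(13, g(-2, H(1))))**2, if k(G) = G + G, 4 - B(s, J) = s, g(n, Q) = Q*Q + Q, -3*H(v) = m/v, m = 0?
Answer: 2809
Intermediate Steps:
H(v) = 0 (H(v) = -0/v = -1/3*0 = 0)
g(n, Q) = Q + Q**2 (g(n, Q) = Q**2 + Q = Q + Q**2)
B(s, J) = 4 - s
k(G) = 2*G
(k(-22) + B(13, g(-2, H(1))))**2 = (2*(-22) + (4 - 1*13))**2 = (-44 + (4 - 13))**2 = (-44 - 9)**2 = (-53)**2 = 2809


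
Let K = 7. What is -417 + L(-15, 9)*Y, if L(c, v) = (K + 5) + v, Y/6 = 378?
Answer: 47211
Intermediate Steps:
Y = 2268 (Y = 6*378 = 2268)
L(c, v) = 12 + v (L(c, v) = (7 + 5) + v = 12 + v)
-417 + L(-15, 9)*Y = -417 + (12 + 9)*2268 = -417 + 21*2268 = -417 + 47628 = 47211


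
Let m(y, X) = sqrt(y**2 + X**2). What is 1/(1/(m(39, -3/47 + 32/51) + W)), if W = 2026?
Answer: 2026 + sqrt(8740896490)/2397 ≈ 2065.0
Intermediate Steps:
m(y, X) = sqrt(X**2 + y**2)
1/(1/(m(39, -3/47 + 32/51) + W)) = 1/(1/(sqrt((-3/47 + 32/51)**2 + 39**2) + 2026)) = 1/(1/(sqrt((-3*1/47 + 32*(1/51))**2 + 1521) + 2026)) = 1/(1/(sqrt((-3/47 + 32/51)**2 + 1521) + 2026)) = 1/(1/(sqrt((1351/2397)**2 + 1521) + 2026)) = 1/(1/(sqrt(1825201/5745609 + 1521) + 2026)) = 1/(1/(sqrt(8740896490/5745609) + 2026)) = 1/(1/(sqrt(8740896490)/2397 + 2026)) = 1/(1/(2026 + sqrt(8740896490)/2397)) = 2026 + sqrt(8740896490)/2397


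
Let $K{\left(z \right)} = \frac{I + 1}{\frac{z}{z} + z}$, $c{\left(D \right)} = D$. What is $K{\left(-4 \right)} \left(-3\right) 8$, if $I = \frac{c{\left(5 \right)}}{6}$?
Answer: $\frac{44}{3} \approx 14.667$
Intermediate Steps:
$I = \frac{5}{6} \approx 0.83333$
$K{\left(z \right)} = \frac{11}{6 \left(1 + z\right)}$ ($K{\left(z \right)} = \frac{\frac{5}{6} + 1}{\frac{z}{z} + z} = \frac{11}{6 \left(1 + z\right)}$)
$K{\left(-4 \right)} \left(-3\right) 8 = \frac{11}{6 \left(1 - 4\right)} \left(-3\right) 8 = \frac{11}{6 \left(-3\right)} \left(-3\right) 8 = \frac{11}{6} \left(- \frac{1}{3}\right) \left(-3\right) 8 = \left(- \frac{11}{18}\right) \left(-3\right) 8 = \frac{11}{6} \cdot 8 = \frac{44}{3}$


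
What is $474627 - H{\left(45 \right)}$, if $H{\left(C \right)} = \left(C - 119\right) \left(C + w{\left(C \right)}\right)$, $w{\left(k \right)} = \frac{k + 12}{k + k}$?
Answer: $\frac{7170058}{15} \approx 4.78 \cdot 10^{5}$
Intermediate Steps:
$w{\left(k \right)} = \frac{12 + k}{2 k}$
$H{\left(C \right)} = \left(-119 + C\right) \left(C + \frac{12 + C}{2 C}\right)$ ($H{\left(C \right)} = \left(C - 119\right) \left(C + \frac{12 + C}{2 C}\right) = \left(-119 + C\right) \left(C + \frac{12 + C}{2 C}\right)$)
$474627 - H{\left(45 \right)} = 474627 - \left(- \frac{107}{2} + 45^{2} - \frac{714}{45} - \frac{10665}{2}\right) = 474627 - \left(- \frac{107}{2} + 2025 - \frac{238}{15} - \frac{10665}{2}\right) = 474627 - - \frac{50653}{15} = 474627 + \frac{50653}{15} = \frac{7170058}{15}$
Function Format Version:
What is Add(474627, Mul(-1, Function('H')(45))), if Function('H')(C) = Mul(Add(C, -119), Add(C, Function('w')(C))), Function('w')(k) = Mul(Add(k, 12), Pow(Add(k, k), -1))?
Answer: Rational(7170058, 15) ≈ 4.7800e+5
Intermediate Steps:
Function('w')(k) = Mul(Rational(1, 2), Pow(k, -1), Add(12, k)) (Function('w')(k) = Mul(Add(12, k), Pow(Mul(2, k), -1)) = Mul(Add(12, k), Mul(Rational(1, 2), Pow(k, -1))) = Mul(Rational(1, 2), Pow(k, -1), Add(12, k)))
Function('H')(C) = Mul(Add(-119, C), Add(C, Mul(Rational(1, 2), Pow(C, -1), Add(12, C)))) (Function('H')(C) = Mul(Add(C, -119), Add(C, Mul(Rational(1, 2), Pow(C, -1), Add(12, C)))) = Mul(Add(-119, C), Add(C, Mul(Rational(1, 2), Pow(C, -1), Add(12, C)))))
Add(474627, Mul(-1, Function('H')(45))) = Add(474627, Mul(-1, Add(Rational(-107, 2), Pow(45, 2), Mul(-714, Pow(45, -1)), Mul(Rational(-237, 2), 45)))) = Add(474627, Mul(-1, Add(Rational(-107, 2), 2025, Mul(-714, Rational(1, 45)), Rational(-10665, 2)))) = Add(474627, Mul(-1, Add(Rational(-107, 2), 2025, Rational(-238, 15), Rational(-10665, 2)))) = Add(474627, Mul(-1, Rational(-50653, 15))) = Add(474627, Rational(50653, 15)) = Rational(7170058, 15)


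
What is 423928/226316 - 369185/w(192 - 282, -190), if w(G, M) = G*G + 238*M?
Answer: 171187379/14484224 ≈ 11.819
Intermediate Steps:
w(G, M) = G² + 238*M
423928/226316 - 369185/w(192 - 282, -190) = 423928/226316 - 369185/((192 - 282)² + 238*(-190)) = 423928*(1/226316) - 369185/((-90)² - 45220) = 105982/56579 - 369185/(8100 - 45220) = 105982/56579 - 369185/(-37120) = 105982/56579 - 369185*(-1/37120) = 105982/56579 + 73837/7424 = 171187379/14484224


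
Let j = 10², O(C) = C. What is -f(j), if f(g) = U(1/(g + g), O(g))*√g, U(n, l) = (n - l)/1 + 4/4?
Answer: 19799/20 ≈ 989.95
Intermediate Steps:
j = 100
U(n, l) = 1 + n - l (U(n, l) = (n - l)*1 + 4*(¼) = (n - l) + 1 = 1 + n - l)
f(g) = √g*(1 + 1/(2*g) - g) (f(g) = (1 + 1/(g + g) - g)*√g = (1 + 1/(2*g) - g)*√g = √g*(1 + 1/(2*g) - g))
-f(j) = -(½ + 100*(1 - 1*100))/√100 = -(½ + 100*(1 - 100))/10 = -(½ + 100*(-99))/10 = -(½ - 9900)/10 = -(-19799)/(10*2) = -1*(-19799/20) = 19799/20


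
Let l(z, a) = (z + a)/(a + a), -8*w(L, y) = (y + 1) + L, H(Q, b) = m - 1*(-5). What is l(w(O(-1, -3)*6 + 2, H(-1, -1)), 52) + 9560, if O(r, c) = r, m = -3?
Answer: 7954337/832 ≈ 9560.5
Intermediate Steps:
H(Q, b) = 2 (H(Q, b) = -3 - 1*(-5) = -3 + 5 = 2)
w(L, y) = -⅛ - L/8 - y/8 (w(L, y) = -((y + 1) + L)/8 = -((1 + y) + L)/8 = -(1 + L + y)/8 = -⅛ - L/8 - y/8)
l(z, a) = (a + z)/(2*a) (l(z, a) = (a + z)/((2*a)) = (a + z)*(1/(2*a)) = (a + z)/(2*a))
l(w(O(-1, -3)*6 + 2, H(-1, -1)), 52) + 9560 = (½)*(52 + (-⅛ - (-1*6 + 2)/8 - ⅛*2))/52 + 9560 = (½)*(1/52)*(52 + (-⅛ - (-6 + 2)/8 - ¼)) + 9560 = (½)*(1/52)*(52 + (-⅛ - ⅛*(-4) - ¼)) + 9560 = (½)*(1/52)*(52 + (-⅛ + ½ - ¼)) + 9560 = (½)*(1/52)*(52 + ⅛) + 9560 = (½)*(1/52)*(417/8) + 9560 = 417/832 + 9560 = 7954337/832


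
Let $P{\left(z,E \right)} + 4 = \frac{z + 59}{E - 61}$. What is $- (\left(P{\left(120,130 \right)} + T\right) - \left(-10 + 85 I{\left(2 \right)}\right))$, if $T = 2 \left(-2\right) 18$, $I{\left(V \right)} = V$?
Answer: $\frac{16105}{69} \approx 233.41$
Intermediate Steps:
$T = -72$ ($T = \left(-4\right) 18 = -72$)
$P{\left(z,E \right)} = -4 + \frac{59 + z}{-61 + E}$ ($P{\left(z,E \right)} = -4 + \frac{z + 59}{E - 61} = -4 + \frac{59 + z}{-61 + E}$)
$- (\left(P{\left(120,130 \right)} + T\right) - \left(-10 + 85 I{\left(2 \right)}\right)) = - (\left(\frac{303 + 120 - 520}{-61 + 130} - 72\right) + \left(\left(-85\right) 2 + 10\right)) = - (\left(\frac{303 + 120 - 520}{69} - 72\right) + \left(-170 + 10\right)) = - (\left(\frac{1}{69} \left(-97\right) - 72\right) - 160) = - (\left(- \frac{97}{69} - 72\right) - 160) = - (- \frac{5065}{69} - 160) = \left(-1\right) \left(- \frac{16105}{69}\right) = \frac{16105}{69}$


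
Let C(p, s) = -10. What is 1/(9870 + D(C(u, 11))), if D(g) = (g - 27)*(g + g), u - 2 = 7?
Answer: 1/10610 ≈ 9.4251e-5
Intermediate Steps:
u = 9 (u = 2 + 7 = 9)
D(g) = 2*g*(-27 + g) (D(g) = (-27 + g)*(2*g) = 2*g*(-27 + g))
1/(9870 + D(C(u, 11))) = 1/(9870 + 2*(-10)*(-27 - 10)) = 1/(9870 + 2*(-10)*(-37)) = 1/(9870 + 740) = 1/10610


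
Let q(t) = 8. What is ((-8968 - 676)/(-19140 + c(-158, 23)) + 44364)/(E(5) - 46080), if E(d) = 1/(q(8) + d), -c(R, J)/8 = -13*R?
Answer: -5128909019/5327253827 ≈ -0.96277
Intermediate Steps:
c(R, J) = 104*R (c(R, J) = -(-104)*R = 104*R)
E(d) = 1/(8 + d)
((-8968 - 676)/(-19140 + c(-158, 23)) + 44364)/(E(5) - 46080) = ((-8968 - 676)/(-19140 + 104*(-158)) + 44364)/(1/(8 + 5) - 46080) = (-9644/(-19140 - 16432) + 44364)/(1/13 - 46080) = (-9644/(-35572) + 44364)/(1/13 - 46080) = (-9644*(-1/35572) + 44364)/(-599039/13) = (2411/8893 + 44364)*(-13/599039) = (394531463/8893)*(-13/599039) = -5128909019/5327253827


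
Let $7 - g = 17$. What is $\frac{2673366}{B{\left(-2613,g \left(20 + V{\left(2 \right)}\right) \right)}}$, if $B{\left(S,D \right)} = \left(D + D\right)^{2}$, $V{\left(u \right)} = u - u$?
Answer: $\frac{1336683}{80000} \approx 16.709$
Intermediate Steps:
$g = -10$ ($g = 7 - 17 = -10$)
$V{\left(u \right)} = 0$
$B{\left(S,D \right)} = 4 D^{2}$ ($B{\left(S,D \right)} = \left(2 D\right)^{2} = 4 D^{2}$)
$\frac{2673366}{B{\left(-2613,g \left(20 + V{\left(2 \right)}\right) \right)}} = \frac{2673366}{4 \left(- 10 \left(20 + 0\right)\right)^{2}} = \frac{2673366}{4 \left(\left(-10\right) 20\right)^{2}} = \frac{2673366}{4 \left(-200\right)^{2}} = \frac{2673366}{4 \cdot 40000} = \frac{2673366}{160000} = 2673366 \cdot \frac{1}{160000} = \frac{1336683}{80000}$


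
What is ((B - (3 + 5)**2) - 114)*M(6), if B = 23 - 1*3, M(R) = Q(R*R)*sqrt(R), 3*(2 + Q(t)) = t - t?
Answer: 316*sqrt(6) ≈ 774.04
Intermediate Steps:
Q(t) = -2 (Q(t) = -2 + (t - t)/3 = -2 + (1/3)*0 = -2 + 0 = -2)
M(R) = -2*sqrt(R)
B = 20 (B = 23 - 3 = 20)
((B - (3 + 5)**2) - 114)*M(6) = ((20 - (3 + 5)**2) - 114)*(-2*sqrt(6)) = ((20 - 1*8**2) - 114)*(-2*sqrt(6)) = ((20 - 1*64) - 114)*(-2*sqrt(6)) = ((20 - 64) - 114)*(-2*sqrt(6)) = (-44 - 114)*(-2*sqrt(6)) = -(-316)*sqrt(6) = 316*sqrt(6)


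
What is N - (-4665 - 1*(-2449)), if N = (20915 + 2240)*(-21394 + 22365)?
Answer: 22485721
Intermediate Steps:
N = 22483505 (N = 23155*971 = 22483505)
N - (-4665 - 1*(-2449)) = 22483505 - (-4665 - 1*(-2449)) = 22483505 - (-4665 + 2449) = 22483505 - 1*(-2216) = 22483505 + 2216 = 22485721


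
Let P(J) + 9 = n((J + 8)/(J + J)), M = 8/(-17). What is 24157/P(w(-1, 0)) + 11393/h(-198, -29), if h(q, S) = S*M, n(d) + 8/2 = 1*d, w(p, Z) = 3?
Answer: -20649917/15544 ≈ -1328.5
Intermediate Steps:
M = -8/17 (M = 8*(-1/17) = -8/17 ≈ -0.47059)
n(d) = -4 + d (n(d) = -4 + 1*d = -4 + d)
h(q, S) = -8*S/17 (h(q, S) = S*(-8/17) = -8*S/17)
P(J) = -13 + (8 + J)/(2*J) (P(J) = -9 + (-4 + (J + 8)/(J + J)) = -9 + (-4 + (8 + J)/((2*J))) = -9 + (-4 + (8 + J)*(1/(2*J))) = -9 + (-4 + (8 + J)/(2*J)) = -13 + (8 + J)/(2*J))
24157/P(w(-1, 0)) + 11393/h(-198, -29) = 24157/(-25/2 + 4/3) + 11393/((-8/17*(-29))) = 24157/(-25/2 + 4*(⅓)) + 11393/(232/17) = 24157/(-25/2 + 4/3) + 11393*(17/232) = 24157/(-67/6) + 193681/232 = 24157*(-6/67) + 193681/232 = -144942/67 + 193681/232 = -20649917/15544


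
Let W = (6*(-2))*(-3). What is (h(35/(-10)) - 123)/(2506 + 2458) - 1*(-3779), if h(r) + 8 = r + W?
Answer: 37517715/9928 ≈ 3779.0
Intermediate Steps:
W = 36 (W = -12*(-3) = 36)
h(r) = 28 + r (h(r) = -8 + (r + 36) = -8 + (36 + r) = 28 + r)
(h(35/(-10)) - 123)/(2506 + 2458) - 1*(-3779) = ((28 + 35/(-10)) - 123)/(2506 + 2458) - 1*(-3779) = ((28 + 35*(-⅒)) - 123)/4964 + 3779 = ((28 - 7/2) - 123)*(1/4964) + 3779 = (49/2 - 123)*(1/4964) + 3779 = -197/2*1/4964 + 3779 = -197/9928 + 3779 = 37517715/9928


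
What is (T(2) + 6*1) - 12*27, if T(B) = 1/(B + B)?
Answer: -1271/4 ≈ -317.75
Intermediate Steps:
T(B) = 1/(2*B)
(T(2) + 6*1) - 12*27 = ((½)/2 + 6*1) - 12*27 = ((½)*(½) + 6) - 324 = (¼ + 6) - 324 = 25/4 - 324 = -1271/4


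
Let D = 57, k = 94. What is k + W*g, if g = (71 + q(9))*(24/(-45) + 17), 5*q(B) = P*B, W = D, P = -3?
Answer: 1541654/25 ≈ 61666.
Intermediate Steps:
W = 57
q(B) = -3*B/5 (q(B) = (-3*B)/5 = -3*B/5)
g = 81016/75 (g = (71 - ⅗*9)*(24/(-45) + 17) = (71 - 27/5)*(24*(-1/45) + 17) = 328*(-8/15 + 17)/5 = (328/5)*(247/15) = 81016/75 ≈ 1080.2)
k + W*g = 94 + 57*(81016/75) = 94 + 1539304/25 = 1541654/25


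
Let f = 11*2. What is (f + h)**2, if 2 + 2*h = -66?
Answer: 144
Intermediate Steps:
f = 22
h = -34 (h = -1 + (1/2)*(-66) = -1 - 33 = -34)
(f + h)**2 = (22 - 34)**2 = (-12)**2 = 144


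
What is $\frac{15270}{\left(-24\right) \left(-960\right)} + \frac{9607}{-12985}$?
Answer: $- \frac{768811}{9972480} \approx -0.077093$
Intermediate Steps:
$\frac{15270}{\left(-24\right) \left(-960\right)} + \frac{9607}{-12985} = \frac{15270}{23040} + 9607 \left(- \frac{1}{12985}\right) = 15270 \cdot \frac{1}{23040} - \frac{9607}{12985} = \frac{509}{768} - \frac{9607}{12985} = - \frac{768811}{9972480}$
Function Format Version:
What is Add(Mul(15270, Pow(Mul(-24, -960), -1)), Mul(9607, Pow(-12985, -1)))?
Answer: Rational(-768811, 9972480) ≈ -0.077093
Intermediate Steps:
Add(Mul(15270, Pow(Mul(-24, -960), -1)), Mul(9607, Pow(-12985, -1))) = Add(Mul(15270, Pow(23040, -1)), Mul(9607, Rational(-1, 12985))) = Add(Mul(15270, Rational(1, 23040)), Rational(-9607, 12985)) = Add(Rational(509, 768), Rational(-9607, 12985)) = Rational(-768811, 9972480)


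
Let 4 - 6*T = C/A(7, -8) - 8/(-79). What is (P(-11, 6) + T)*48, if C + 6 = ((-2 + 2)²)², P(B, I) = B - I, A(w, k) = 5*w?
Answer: -2166208/2765 ≈ -783.44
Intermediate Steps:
C = -6 (C = -6 + ((-2 + 2)²)² = -6 + (0²)² = -6 + 0² = -6 + 0 = -6)
T = 5627/8295 (T = ⅔ - (-6/(5*7) - 8/(-79))/6 = ⅔ - (-6/35 - 8*(-1/79))/6 = ⅔ - (-6*1/35 + 8/79)/6 = ⅔ - (-6/35 + 8/79)/6 = ⅔ - ⅙*(-194/2765) = ⅔ + 97/8295 = 5627/8295 ≈ 0.67836)
(P(-11, 6) + T)*48 = ((-11 - 1*6) + 5627/8295)*48 = ((-11 - 6) + 5627/8295)*48 = (-17 + 5627/8295)*48 = -135388/8295*48 = -2166208/2765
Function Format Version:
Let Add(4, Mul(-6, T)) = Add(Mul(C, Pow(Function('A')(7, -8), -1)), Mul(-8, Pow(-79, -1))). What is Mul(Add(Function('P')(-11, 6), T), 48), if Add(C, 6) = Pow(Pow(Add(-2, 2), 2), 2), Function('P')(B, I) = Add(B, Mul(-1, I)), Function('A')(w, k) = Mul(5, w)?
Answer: Rational(-2166208, 2765) ≈ -783.44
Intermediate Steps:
C = -6 (C = Add(-6, Pow(Pow(Add(-2, 2), 2), 2)) = Add(-6, Pow(Pow(0, 2), 2)) = Add(-6, Pow(0, 2)) = Add(-6, 0) = -6)
T = Rational(5627, 8295) (T = Add(Rational(2, 3), Mul(Rational(-1, 6), Add(Mul(-6, Pow(Mul(5, 7), -1)), Mul(-8, Pow(-79, -1))))) = Add(Rational(2, 3), Mul(Rational(-1, 6), Add(Mul(-6, Pow(35, -1)), Mul(-8, Rational(-1, 79))))) = Add(Rational(2, 3), Mul(Rational(-1, 6), Add(Mul(-6, Rational(1, 35)), Rational(8, 79)))) = Add(Rational(2, 3), Mul(Rational(-1, 6), Add(Rational(-6, 35), Rational(8, 79)))) = Add(Rational(2, 3), Mul(Rational(-1, 6), Rational(-194, 2765))) = Add(Rational(2, 3), Rational(97, 8295)) = Rational(5627, 8295) ≈ 0.67836)
Mul(Add(Function('P')(-11, 6), T), 48) = Mul(Add(Add(-11, Mul(-1, 6)), Rational(5627, 8295)), 48) = Mul(Add(Add(-11, -6), Rational(5627, 8295)), 48) = Mul(Add(-17, Rational(5627, 8295)), 48) = Mul(Rational(-135388, 8295), 48) = Rational(-2166208, 2765)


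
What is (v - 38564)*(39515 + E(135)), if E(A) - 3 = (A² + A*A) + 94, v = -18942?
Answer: -4374021372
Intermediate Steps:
E(A) = 97 + 2*A² (E(A) = 3 + ((A² + A*A) + 94) = 3 + ((A² + A²) + 94) = 3 + (2*A² + 94) = 3 + (94 + 2*A²) = 97 + 2*A²)
(v - 38564)*(39515 + E(135)) = (-18942 - 38564)*(39515 + (97 + 2*135²)) = -57506*(39515 + (97 + 2*18225)) = -57506*(39515 + (97 + 36450)) = -57506*(39515 + 36547) = -57506*76062 = -4374021372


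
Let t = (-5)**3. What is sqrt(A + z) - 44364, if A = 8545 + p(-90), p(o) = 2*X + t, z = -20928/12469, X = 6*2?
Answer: -44364 + 2*sqrt(328144515863)/12469 ≈ -44272.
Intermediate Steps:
X = 12
z = -20928/12469 (z = -20928*1/12469 = -20928/12469 ≈ -1.6784)
t = -125
p(o) = -101 (p(o) = 2*12 - 125 = 24 - 125 = -101)
A = 8444 (A = 8545 - 101 = 8444)
sqrt(A + z) - 44364 = sqrt(8444 - 20928/12469) - 44364 = sqrt(105267308/12469) - 44364 = 2*sqrt(328144515863)/12469 - 44364 = -44364 + 2*sqrt(328144515863)/12469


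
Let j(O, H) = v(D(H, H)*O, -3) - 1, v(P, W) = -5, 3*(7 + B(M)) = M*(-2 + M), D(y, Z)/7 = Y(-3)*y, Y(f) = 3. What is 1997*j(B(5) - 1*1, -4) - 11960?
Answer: -23942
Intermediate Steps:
D(y, Z) = 21*y (D(y, Z) = 7*(3*y) = 21*y)
B(M) = -7 + M*(-2 + M)/3 (B(M) = -7 + (M*(-2 + M))/3 = -7 + M*(-2 + M)/3)
j(O, H) = -6 (j(O, H) = -5 - 1 = -6)
1997*j(B(5) - 1*1, -4) - 11960 = 1997*(-6) - 11960 = -11982 - 11960 = -23942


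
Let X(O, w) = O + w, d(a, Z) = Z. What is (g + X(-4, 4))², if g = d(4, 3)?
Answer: 9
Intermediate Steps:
g = 3
(g + X(-4, 4))² = (3 + (-4 + 4))² = (3 + 0)² = 3² = 9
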